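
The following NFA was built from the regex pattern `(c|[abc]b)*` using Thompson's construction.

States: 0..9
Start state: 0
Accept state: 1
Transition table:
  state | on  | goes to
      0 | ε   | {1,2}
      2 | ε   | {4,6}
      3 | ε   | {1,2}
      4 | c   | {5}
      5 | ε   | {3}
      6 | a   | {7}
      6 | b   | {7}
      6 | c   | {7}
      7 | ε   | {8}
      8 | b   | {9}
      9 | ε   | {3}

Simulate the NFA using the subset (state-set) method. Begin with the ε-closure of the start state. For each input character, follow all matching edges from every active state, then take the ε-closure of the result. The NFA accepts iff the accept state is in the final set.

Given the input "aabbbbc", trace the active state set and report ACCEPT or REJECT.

Answer: REJECT

Steps:
S₀ = ε-closure({0}) = {0,1,2,4,6}
'a' @ 1: {7,8}
'a' @ 2: {}  — dead — no transitions
rest 'bbbbc' ignored (set empty)
end set {} — state 1 not in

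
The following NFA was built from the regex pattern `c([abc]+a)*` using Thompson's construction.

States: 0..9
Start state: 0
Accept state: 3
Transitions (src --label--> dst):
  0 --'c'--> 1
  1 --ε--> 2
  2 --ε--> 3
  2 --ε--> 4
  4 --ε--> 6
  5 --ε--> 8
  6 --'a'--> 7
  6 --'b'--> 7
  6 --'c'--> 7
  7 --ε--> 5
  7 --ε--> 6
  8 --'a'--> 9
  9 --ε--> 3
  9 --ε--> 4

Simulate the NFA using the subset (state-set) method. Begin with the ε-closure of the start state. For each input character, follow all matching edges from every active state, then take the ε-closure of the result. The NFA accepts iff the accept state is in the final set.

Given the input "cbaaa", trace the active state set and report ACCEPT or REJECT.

Answer: ACCEPT

Derivation:
S₀ = ε-closure({0}) = {0}
'c' @ 1: {1,2,3,4,6}  ✓accept
'b' @ 2: {5,6,7,8}
'a' @ 3: {3,4,5,6,7,8,9}  ✓accept
'a' @ 4: {3,4,5,6,7,8,9}  ✓accept
'a' @ 5: {3,4,5,6,7,8,9}  ✓accept
end set {3,4,5,6,7,8,9} — state 3 in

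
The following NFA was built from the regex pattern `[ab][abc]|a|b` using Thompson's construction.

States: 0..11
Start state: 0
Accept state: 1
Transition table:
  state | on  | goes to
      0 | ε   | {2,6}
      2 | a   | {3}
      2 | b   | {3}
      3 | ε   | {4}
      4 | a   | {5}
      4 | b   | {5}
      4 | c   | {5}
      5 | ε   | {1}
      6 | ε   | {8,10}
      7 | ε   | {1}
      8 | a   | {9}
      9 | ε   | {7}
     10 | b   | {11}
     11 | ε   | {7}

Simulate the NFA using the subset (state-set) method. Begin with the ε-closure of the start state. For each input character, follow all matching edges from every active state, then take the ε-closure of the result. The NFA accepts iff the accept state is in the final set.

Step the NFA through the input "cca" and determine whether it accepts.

Answer: REJECT

Derivation:
S₀ = ε-closure({0}) = {0,2,6,8,10}
'c' @ 1: {}  — dead — no transitions
rest 'ca' ignored (set empty)
final: {}; accept 1 not in set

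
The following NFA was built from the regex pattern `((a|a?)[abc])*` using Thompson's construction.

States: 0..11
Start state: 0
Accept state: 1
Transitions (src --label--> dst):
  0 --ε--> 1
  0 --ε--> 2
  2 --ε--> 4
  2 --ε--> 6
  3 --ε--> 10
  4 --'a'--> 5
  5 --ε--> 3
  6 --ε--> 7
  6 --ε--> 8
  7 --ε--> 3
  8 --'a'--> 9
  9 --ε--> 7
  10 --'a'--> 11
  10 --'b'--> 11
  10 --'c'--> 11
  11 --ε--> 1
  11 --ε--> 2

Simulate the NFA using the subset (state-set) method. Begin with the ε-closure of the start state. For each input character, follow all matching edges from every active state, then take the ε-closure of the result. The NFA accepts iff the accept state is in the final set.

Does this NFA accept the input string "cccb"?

initial (ε-close {0}): {0,1,2,3,4,6,7,8,10}
'c' @ 1: {1,2,3,4,6,7,8,10,11}  (accept∈set)
'c' @ 2: {1,2,3,4,6,7,8,10,11}  (accept∈set)
'c' @ 3: {1,2,3,4,6,7,8,10,11}  (accept∈set)
'b' @ 4: {1,2,3,4,6,7,8,10,11}  (accept∈set)
final: {1,2,3,4,6,7,8,10,11}; accept 1 in set

Answer: ACCEPT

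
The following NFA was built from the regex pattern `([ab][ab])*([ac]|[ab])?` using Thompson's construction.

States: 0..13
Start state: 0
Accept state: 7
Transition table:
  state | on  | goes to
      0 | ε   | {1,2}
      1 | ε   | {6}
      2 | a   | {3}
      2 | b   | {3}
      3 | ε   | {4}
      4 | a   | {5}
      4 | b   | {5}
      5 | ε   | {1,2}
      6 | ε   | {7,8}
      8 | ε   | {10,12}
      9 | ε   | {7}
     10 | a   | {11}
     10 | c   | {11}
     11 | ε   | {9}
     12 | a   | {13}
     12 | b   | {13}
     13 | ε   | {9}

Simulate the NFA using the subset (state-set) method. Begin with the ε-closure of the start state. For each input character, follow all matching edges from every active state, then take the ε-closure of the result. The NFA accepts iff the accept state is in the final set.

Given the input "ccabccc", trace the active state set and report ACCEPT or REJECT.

start: ε-closure({0}) = {0,1,2,6,7,8,10,12}
'c' @ 1: {7,9,11}  (accept∈set)
'c' @ 2: {}  — dead — no transitions
rest 'abccc' ignored (set empty)
after full input: {}  (accept=7 not in)

Answer: REJECT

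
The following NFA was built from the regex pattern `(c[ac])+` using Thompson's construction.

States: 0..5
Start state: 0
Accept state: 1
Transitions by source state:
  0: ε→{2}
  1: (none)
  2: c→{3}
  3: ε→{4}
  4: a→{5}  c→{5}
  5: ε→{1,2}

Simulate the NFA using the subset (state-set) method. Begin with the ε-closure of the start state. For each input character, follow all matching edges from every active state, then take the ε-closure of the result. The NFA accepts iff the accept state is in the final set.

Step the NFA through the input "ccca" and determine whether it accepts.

start: ε-closure({0}) = {0,2}
'c' @ 1: {3,4}
'c' @ 2: {1,2,5}  ✓accept
'c' @ 3: {3,4}
'a' @ 4: {1,2,5}  ✓accept
end set {1,2,5} — state 1 in

Answer: ACCEPT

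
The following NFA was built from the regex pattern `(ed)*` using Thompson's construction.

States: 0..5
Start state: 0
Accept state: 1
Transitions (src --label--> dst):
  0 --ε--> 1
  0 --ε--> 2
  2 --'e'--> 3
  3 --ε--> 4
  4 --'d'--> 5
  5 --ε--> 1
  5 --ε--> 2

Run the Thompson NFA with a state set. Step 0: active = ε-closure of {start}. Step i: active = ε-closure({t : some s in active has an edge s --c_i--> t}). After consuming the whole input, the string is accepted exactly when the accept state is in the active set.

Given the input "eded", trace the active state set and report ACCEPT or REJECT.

start: ε-closure({0}) = {0,1,2}
'e' @ 1: {3,4}
'd' @ 2: {1,2,5}  (accept∈set)
'e' @ 3: {3,4}
'd' @ 4: {1,2,5}  (accept∈set)
final: {1,2,5}; accept 1 in set

Answer: ACCEPT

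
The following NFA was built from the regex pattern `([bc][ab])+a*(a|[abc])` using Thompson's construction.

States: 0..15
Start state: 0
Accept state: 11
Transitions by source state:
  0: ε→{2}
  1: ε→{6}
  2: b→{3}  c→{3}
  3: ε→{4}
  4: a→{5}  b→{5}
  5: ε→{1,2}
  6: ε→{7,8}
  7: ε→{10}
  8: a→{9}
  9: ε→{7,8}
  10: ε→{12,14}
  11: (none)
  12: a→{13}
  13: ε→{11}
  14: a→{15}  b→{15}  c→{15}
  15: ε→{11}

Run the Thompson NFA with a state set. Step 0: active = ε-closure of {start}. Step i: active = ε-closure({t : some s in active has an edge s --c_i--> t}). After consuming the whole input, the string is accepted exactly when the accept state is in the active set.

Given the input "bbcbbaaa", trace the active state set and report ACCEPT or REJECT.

start: ε-closure({0}) = {0,2}
'b' @ 1: {3,4}
'b' @ 2: {1,2,5,6,7,8,10,12,14}
'c' @ 3: {3,4,11,15}  (accept∈set)
'b' @ 4: {1,2,5,6,7,8,10,12,14}
'b' @ 5: {3,4,11,15}  (accept∈set)
'a' @ 6: {1,2,5,6,7,8,10,12,14}
'a' @ 7: {7,8,9,10,11,12,13,14,15}  (accept∈set)
'a' @ 8: {7,8,9,10,11,12,13,14,15}  (accept∈set)
after full input: {7,8,9,10,11,12,13,14,15}  (accept=11 in)

Answer: ACCEPT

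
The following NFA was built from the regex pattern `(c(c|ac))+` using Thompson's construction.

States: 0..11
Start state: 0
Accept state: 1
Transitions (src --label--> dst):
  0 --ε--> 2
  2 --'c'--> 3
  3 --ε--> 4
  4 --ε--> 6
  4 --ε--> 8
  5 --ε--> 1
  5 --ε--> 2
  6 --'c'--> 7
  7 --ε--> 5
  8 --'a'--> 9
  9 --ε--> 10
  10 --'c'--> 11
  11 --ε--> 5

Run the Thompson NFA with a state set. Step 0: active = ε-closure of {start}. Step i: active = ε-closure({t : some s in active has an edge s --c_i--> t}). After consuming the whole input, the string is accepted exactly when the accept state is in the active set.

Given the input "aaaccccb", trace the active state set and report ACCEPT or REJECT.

S₀ = ε-closure({0}) = {0,2}
'a' @ 1: {}  — dead — no transitions
rest 'aaccccb' ignored (set empty)
final: {}; accept 1 not in set

Answer: REJECT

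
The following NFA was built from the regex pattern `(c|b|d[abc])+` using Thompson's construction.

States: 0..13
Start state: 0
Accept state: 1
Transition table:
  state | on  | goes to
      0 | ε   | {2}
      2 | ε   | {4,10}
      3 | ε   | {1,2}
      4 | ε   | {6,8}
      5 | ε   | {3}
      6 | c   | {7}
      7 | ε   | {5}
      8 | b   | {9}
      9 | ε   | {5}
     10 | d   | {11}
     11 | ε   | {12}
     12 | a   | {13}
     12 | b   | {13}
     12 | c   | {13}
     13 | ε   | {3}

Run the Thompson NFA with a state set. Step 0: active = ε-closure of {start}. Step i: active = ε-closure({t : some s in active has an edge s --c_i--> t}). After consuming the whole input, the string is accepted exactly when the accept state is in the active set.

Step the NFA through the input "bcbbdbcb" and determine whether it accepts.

S₀ = ε-closure({0}) = {0,2,4,6,8,10}
'b' @ 1: {1,2,3,4,5,6,8,9,10}  [accepting]
'c' @ 2: {1,2,3,4,5,6,7,8,10}  [accepting]
'b' @ 3: {1,2,3,4,5,6,8,9,10}  [accepting]
'b' @ 4: {1,2,3,4,5,6,8,9,10}  [accepting]
'd' @ 5: {11,12}
'b' @ 6: {1,2,3,4,6,8,10,13}  [accepting]
'c' @ 7: {1,2,3,4,5,6,7,8,10}  [accepting]
'b' @ 8: {1,2,3,4,5,6,8,9,10}  [accepting]
after full input: {1,2,3,4,5,6,8,9,10}  (accept=1 in)

Answer: ACCEPT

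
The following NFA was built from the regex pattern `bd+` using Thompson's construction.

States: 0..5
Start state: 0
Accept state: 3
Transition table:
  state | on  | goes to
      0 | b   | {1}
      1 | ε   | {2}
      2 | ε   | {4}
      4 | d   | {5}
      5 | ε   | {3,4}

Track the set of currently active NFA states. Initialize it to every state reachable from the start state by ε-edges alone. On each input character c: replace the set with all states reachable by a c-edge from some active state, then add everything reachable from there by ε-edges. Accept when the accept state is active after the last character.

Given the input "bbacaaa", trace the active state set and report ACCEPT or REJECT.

Answer: REJECT

Derivation:
S₀ = ε-closure({0}) = {0}
'b' @ 1: {1,2,4}
'b' @ 2: {}  — no active states
rest 'acaaa' ignored (set empty)
end set {} — state 3 not in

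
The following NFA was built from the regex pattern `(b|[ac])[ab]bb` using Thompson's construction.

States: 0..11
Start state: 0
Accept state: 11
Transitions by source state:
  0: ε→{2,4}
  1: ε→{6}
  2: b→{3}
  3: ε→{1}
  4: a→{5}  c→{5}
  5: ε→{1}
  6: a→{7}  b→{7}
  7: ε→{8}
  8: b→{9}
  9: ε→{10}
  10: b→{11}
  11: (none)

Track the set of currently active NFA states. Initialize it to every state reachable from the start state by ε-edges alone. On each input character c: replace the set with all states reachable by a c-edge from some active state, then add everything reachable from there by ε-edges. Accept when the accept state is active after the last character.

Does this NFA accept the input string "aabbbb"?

start: ε-closure({0}) = {0,2,4}
'a' @ 1: {1,5,6}
'a' @ 2: {7,8}
'b' @ 3: {9,10}
'b' @ 4: {11}  (accept∈set)
'b' @ 5: {}  — dead — no transitions
rest 'b' ignored (set empty)
final: {}; accept 11 not in set

Answer: REJECT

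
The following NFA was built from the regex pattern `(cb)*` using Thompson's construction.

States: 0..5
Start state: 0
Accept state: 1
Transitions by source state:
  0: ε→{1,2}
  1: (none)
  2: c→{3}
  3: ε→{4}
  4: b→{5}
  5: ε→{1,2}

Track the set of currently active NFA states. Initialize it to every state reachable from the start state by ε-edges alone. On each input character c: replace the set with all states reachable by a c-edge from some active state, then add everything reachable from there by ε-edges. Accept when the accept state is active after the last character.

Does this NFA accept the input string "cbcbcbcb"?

S₀ = ε-closure({0}) = {0,1,2}
'c' @ 1: {3,4}
'b' @ 2: {1,2,5}  [accepting]
'c' @ 3: {3,4}
'b' @ 4: {1,2,5}  [accepting]
'c' @ 5: {3,4}
'b' @ 6: {1,2,5}  [accepting]
'c' @ 7: {3,4}
'b' @ 8: {1,2,5}  [accepting]
end set {1,2,5} — state 1 in

Answer: ACCEPT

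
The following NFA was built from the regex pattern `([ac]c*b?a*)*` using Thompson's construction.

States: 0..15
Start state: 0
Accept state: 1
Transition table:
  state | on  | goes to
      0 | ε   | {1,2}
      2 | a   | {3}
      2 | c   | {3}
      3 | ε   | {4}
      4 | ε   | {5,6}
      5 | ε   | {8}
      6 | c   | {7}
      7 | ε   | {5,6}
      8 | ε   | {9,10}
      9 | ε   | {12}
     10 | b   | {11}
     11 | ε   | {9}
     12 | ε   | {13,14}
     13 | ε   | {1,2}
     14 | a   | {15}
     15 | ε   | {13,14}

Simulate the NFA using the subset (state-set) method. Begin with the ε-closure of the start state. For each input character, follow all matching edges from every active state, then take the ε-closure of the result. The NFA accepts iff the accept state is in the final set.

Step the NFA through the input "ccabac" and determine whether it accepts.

S₀ = ε-closure({0}) = {0,1,2}
'c' @ 1: {1,2,3,4,5,6,8,9,10,12,13,14}  ✓accept
'c' @ 2: {1,2,3,4,5,6,7,8,9,10,12,13,14}  ✓accept
'a' @ 3: {1,2,3,4,5,6,8,9,10,12,13,14,15}  ✓accept
'b' @ 4: {1,2,9,11,12,13,14}  ✓accept
'a' @ 5: {1,2,3,4,5,6,8,9,10,12,13,14,15}  ✓accept
'c' @ 6: {1,2,3,4,5,6,7,8,9,10,12,13,14}  ✓accept
end set {1,2,3,4,5,6,7,8,9,10,12,13,14} — state 1 in

Answer: ACCEPT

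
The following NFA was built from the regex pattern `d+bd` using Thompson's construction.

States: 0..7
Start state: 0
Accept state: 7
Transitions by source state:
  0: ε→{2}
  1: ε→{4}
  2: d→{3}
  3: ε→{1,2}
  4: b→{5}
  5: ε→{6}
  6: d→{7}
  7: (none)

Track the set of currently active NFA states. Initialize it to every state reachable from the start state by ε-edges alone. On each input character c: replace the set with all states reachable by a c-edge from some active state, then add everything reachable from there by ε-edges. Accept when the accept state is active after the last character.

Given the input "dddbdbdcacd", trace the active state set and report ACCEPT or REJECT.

Answer: REJECT

Trace:
start: ε-closure({0}) = {0,2}
'd' @ 1: {1,2,3,4}
'd' @ 2: {1,2,3,4}
'd' @ 3: {1,2,3,4}
'b' @ 4: {5,6}
'd' @ 5: {7}  ✓accept
'b' @ 6: {}  — dead — no transitions
rest 'dcacd' ignored (set empty)
final: {}; accept 7 not in set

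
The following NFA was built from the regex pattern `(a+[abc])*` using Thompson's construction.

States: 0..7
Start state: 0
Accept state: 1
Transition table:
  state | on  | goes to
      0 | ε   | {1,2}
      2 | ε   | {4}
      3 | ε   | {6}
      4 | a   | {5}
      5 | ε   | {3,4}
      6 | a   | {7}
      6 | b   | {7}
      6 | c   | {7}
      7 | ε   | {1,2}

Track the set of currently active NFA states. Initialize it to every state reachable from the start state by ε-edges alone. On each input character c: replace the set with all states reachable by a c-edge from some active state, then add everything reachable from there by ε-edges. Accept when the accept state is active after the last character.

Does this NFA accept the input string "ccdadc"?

Answer: REJECT

Derivation:
initial (ε-close {0}): {0,1,2,4}
'c' @ 1: {}  — no active states
rest 'cdadc' ignored (set empty)
final: {}; accept 1 not in set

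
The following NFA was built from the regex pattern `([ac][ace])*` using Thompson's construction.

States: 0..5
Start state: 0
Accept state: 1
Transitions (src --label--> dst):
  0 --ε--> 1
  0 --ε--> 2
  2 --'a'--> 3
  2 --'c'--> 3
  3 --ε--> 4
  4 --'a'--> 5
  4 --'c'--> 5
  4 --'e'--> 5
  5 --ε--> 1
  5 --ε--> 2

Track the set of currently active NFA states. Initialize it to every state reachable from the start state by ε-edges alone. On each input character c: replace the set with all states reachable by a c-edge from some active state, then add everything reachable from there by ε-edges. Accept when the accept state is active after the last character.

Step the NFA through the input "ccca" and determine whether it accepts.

initial (ε-close {0}): {0,1,2}
'c' @ 1: {3,4}
'c' @ 2: {1,2,5}  (accept∈set)
'c' @ 3: {3,4}
'a' @ 4: {1,2,5}  (accept∈set)
after full input: {1,2,5}  (accept=1 in)

Answer: ACCEPT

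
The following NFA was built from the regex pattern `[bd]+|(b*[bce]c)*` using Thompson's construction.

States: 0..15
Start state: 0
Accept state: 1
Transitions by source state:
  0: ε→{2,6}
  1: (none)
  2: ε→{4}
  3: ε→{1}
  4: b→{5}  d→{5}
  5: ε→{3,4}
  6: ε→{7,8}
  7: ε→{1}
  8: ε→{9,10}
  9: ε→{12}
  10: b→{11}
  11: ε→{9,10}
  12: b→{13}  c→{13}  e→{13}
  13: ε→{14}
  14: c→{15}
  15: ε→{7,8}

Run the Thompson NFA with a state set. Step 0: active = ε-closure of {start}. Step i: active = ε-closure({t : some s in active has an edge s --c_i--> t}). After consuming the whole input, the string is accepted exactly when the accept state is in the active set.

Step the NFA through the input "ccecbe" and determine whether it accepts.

initial (ε-close {0}): {0,1,2,4,6,7,8,9,10,12}
'c' @ 1: {13,14}
'c' @ 2: {1,7,8,9,10,12,15}  [accepting]
'e' @ 3: {13,14}
'c' @ 4: {1,7,8,9,10,12,15}  [accepting]
'b' @ 5: {9,10,11,12,13,14}
'e' @ 6: {13,14}
final: {13,14}; accept 1 not in set

Answer: REJECT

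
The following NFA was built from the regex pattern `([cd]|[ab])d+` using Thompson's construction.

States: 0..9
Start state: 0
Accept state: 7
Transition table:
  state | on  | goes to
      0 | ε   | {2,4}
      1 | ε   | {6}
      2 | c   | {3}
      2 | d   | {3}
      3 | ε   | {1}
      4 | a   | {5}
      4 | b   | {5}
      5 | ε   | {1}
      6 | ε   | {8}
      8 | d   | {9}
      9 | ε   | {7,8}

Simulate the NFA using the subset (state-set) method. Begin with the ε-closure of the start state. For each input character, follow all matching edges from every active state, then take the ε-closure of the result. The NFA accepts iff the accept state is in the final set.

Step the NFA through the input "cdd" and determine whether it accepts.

Answer: ACCEPT

Trace:
initial (ε-close {0}): {0,2,4}
'c' @ 1: {1,3,6,8}
'd' @ 2: {7,8,9}  [accepting]
'd' @ 3: {7,8,9}  [accepting]
final: {7,8,9}; accept 7 in set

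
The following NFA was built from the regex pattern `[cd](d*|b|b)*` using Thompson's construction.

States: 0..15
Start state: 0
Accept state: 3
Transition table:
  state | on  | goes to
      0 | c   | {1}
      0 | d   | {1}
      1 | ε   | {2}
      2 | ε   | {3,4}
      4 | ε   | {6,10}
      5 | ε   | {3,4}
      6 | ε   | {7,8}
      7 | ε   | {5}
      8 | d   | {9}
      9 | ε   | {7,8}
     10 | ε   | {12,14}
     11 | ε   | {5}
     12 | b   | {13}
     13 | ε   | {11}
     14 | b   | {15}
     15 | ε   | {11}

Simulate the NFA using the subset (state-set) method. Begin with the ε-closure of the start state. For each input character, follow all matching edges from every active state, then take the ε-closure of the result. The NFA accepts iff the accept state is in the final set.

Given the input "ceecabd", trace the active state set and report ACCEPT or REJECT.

Answer: REJECT

Derivation:
initial (ε-close {0}): {0}
'c' @ 1: {1,2,3,4,5,6,7,8,10,12,14}  ✓accept
'e' @ 2: {}  — dead — no transitions
rest 'ecabd' ignored (set empty)
final: {}; accept 3 not in set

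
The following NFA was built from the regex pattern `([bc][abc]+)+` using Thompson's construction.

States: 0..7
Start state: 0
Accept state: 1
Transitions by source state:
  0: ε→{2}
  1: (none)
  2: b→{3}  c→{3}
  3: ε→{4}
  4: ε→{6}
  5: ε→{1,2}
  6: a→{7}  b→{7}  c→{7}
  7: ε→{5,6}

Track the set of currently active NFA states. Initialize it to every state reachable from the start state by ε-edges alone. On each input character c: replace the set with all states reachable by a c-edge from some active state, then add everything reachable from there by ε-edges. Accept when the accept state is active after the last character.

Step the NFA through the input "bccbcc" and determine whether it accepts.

S₀ = ε-closure({0}) = {0,2}
'b' @ 1: {3,4,6}
'c' @ 2: {1,2,5,6,7}  [accepting]
'c' @ 3: {1,2,3,4,5,6,7}  [accepting]
'b' @ 4: {1,2,3,4,5,6,7}  [accepting]
'c' @ 5: {1,2,3,4,5,6,7}  [accepting]
'c' @ 6: {1,2,3,4,5,6,7}  [accepting]
end set {1,2,3,4,5,6,7} — state 1 in

Answer: ACCEPT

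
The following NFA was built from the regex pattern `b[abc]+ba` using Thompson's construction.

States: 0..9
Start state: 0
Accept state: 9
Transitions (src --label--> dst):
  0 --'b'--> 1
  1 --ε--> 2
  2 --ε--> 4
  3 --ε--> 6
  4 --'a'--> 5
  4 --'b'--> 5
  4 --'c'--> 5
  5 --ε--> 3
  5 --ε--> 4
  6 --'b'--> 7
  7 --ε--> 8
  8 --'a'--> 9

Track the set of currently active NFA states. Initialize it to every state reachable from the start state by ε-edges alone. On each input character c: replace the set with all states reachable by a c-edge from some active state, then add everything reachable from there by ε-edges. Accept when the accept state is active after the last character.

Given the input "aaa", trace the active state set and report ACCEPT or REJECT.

Answer: REJECT

Trace:
S₀ = ε-closure({0}) = {0}
'a' @ 1: {}  — dead — no transitions
rest 'aa' ignored (set empty)
end set {} — state 9 not in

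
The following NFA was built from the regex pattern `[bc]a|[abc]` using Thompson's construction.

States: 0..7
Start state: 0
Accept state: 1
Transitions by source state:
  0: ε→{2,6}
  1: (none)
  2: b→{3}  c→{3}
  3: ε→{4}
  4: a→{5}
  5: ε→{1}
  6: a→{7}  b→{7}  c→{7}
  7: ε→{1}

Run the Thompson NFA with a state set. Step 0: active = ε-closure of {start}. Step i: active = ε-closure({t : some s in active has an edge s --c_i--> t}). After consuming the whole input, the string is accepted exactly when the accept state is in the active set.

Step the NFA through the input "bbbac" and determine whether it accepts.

Answer: REJECT

Steps:
start: ε-closure({0}) = {0,2,6}
'b' @ 1: {1,3,4,7}  [accepting]
'b' @ 2: {}  — no active states
rest 'bac' ignored (set empty)
final: {}; accept 1 not in set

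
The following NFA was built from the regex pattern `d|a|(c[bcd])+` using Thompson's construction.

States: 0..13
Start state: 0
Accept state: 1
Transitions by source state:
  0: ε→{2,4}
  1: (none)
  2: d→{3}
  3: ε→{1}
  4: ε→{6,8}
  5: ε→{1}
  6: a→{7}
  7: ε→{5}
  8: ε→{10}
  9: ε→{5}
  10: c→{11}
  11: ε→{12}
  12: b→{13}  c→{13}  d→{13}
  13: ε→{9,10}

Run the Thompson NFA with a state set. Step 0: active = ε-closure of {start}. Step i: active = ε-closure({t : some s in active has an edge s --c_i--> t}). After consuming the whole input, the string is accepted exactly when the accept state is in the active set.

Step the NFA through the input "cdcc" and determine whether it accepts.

initial (ε-close {0}): {0,2,4,6,8,10}
'c' @ 1: {11,12}
'd' @ 2: {1,5,9,10,13}  (accept∈set)
'c' @ 3: {11,12}
'c' @ 4: {1,5,9,10,13}  (accept∈set)
end set {1,5,9,10,13} — state 1 in

Answer: ACCEPT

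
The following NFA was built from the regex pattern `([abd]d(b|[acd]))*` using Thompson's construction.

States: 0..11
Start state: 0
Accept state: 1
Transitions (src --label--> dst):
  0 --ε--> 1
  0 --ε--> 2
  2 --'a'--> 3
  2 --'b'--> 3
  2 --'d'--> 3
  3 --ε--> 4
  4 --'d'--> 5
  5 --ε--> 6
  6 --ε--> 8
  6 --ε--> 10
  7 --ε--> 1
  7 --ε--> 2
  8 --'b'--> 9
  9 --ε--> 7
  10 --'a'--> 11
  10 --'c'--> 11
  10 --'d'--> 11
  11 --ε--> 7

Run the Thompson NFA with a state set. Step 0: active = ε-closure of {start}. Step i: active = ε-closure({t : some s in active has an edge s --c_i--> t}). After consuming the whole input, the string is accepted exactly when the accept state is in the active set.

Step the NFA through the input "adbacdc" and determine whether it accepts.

initial (ε-close {0}): {0,1,2}
'a' @ 1: {3,4}
'd' @ 2: {5,6,8,10}
'b' @ 3: {1,2,7,9}  (accept∈set)
'a' @ 4: {3,4}
'c' @ 5: {}  — state set empty
rest 'dc' ignored (set empty)
after full input: {}  (accept=1 not in)

Answer: REJECT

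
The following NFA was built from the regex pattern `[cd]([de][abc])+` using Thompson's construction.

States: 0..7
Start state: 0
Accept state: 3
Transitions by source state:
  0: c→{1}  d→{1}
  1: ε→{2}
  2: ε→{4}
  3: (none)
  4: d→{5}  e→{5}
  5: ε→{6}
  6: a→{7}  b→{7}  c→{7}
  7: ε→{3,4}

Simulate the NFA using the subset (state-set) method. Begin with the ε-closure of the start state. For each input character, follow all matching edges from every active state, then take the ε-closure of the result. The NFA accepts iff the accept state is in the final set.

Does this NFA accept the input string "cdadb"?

S₀ = ε-closure({0}) = {0}
'c' @ 1: {1,2,4}
'd' @ 2: {5,6}
'a' @ 3: {3,4,7}  [accepting]
'd' @ 4: {5,6}
'b' @ 5: {3,4,7}  [accepting]
end set {3,4,7} — state 3 in

Answer: ACCEPT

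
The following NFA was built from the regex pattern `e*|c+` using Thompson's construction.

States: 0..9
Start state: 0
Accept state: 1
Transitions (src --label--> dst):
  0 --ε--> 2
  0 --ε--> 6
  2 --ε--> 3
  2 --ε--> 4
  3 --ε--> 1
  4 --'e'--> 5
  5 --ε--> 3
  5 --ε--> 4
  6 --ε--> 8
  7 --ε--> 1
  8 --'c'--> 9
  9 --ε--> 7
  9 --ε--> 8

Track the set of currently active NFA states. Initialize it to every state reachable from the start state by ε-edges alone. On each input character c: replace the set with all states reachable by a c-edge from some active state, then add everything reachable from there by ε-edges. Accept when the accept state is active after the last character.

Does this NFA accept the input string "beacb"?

S₀ = ε-closure({0}) = {0,1,2,3,4,6,8}
'b' @ 1: {}  — dead — no transitions
rest 'eacb' ignored (set empty)
after full input: {}  (accept=1 not in)

Answer: REJECT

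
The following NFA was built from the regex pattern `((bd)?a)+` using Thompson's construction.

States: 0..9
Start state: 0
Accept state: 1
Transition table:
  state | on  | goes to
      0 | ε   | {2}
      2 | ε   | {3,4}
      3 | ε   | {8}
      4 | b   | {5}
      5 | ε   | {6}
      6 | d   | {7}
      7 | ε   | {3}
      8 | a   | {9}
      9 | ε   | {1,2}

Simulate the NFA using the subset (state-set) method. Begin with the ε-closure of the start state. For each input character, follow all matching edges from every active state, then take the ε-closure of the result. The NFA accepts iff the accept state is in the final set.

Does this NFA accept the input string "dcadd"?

Answer: REJECT

Steps:
start: ε-closure({0}) = {0,2,3,4,8}
'd' @ 1: {}  — dead — no transitions
rest 'cadd' ignored (set empty)
final: {}; accept 1 not in set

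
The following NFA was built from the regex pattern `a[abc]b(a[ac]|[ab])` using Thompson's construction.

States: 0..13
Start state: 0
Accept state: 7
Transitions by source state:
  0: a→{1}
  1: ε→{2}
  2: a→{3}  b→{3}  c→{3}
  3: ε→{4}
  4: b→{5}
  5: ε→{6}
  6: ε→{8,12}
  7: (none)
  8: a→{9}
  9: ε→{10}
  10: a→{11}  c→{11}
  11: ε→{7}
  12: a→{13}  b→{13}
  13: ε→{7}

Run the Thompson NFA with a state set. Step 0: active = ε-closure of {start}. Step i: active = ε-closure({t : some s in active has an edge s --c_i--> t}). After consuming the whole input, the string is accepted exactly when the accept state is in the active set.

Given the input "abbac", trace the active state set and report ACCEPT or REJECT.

Answer: ACCEPT

Steps:
S₀ = ε-closure({0}) = {0}
'a' @ 1: {1,2}
'b' @ 2: {3,4}
'b' @ 3: {5,6,8,12}
'a' @ 4: {7,9,10,13}  ✓accept
'c' @ 5: {7,11}  ✓accept
final: {7,11}; accept 7 in set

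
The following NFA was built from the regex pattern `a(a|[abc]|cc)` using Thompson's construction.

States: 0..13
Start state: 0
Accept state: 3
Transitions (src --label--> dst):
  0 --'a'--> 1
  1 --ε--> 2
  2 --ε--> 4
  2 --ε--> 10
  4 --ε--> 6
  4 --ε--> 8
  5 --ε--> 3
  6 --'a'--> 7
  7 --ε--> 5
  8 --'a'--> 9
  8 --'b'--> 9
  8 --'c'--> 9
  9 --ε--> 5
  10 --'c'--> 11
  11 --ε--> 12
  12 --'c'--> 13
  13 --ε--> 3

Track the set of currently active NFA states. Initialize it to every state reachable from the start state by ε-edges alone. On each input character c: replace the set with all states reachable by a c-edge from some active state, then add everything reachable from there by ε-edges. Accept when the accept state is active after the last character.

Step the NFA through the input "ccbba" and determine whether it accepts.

initial (ε-close {0}): {0}
'c' @ 1: {}  — no active states
rest 'cbba' ignored (set empty)
final: {}; accept 3 not in set

Answer: REJECT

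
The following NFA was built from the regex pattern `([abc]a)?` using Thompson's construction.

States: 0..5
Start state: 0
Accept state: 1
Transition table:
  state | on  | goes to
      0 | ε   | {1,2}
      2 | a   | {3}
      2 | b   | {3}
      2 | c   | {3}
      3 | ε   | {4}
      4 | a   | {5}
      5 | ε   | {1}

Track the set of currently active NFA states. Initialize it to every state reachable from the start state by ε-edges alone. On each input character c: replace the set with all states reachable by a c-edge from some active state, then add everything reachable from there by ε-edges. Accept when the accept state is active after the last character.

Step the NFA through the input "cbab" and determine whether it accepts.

start: ε-closure({0}) = {0,1,2}
'c' @ 1: {3,4}
'b' @ 2: {}  — no active states
rest 'ab' ignored (set empty)
final: {}; accept 1 not in set

Answer: REJECT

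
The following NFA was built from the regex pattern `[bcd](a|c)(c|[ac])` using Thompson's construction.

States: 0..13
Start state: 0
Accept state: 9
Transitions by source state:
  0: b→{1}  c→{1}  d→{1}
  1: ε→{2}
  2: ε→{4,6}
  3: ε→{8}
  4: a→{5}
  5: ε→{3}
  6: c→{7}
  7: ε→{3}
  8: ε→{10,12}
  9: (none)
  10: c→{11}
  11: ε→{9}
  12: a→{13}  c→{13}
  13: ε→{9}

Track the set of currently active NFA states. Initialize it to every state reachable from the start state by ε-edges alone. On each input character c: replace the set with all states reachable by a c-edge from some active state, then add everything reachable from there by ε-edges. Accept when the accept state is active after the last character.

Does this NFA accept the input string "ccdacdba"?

initial (ε-close {0}): {0}
'c' @ 1: {1,2,4,6}
'c' @ 2: {3,7,8,10,12}
'd' @ 3: {}  — state set empty
rest 'acdba' ignored (set empty)
final: {}; accept 9 not in set

Answer: REJECT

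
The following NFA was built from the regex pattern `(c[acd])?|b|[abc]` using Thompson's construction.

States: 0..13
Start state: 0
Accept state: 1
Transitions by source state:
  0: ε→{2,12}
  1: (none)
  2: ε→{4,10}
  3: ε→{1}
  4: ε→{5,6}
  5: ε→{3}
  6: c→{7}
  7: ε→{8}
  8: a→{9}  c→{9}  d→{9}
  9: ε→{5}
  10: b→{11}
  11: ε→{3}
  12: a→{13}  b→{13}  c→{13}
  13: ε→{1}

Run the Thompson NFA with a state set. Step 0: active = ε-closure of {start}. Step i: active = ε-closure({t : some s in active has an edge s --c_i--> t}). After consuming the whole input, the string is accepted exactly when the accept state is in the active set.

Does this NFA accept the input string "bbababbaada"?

initial (ε-close {0}): {0,1,2,3,4,5,6,10,12}
'b' @ 1: {1,3,11,13}  (accept∈set)
'b' @ 2: {}  — no active states
rest 'ababbaada' ignored (set empty)
end set {} — state 1 not in

Answer: REJECT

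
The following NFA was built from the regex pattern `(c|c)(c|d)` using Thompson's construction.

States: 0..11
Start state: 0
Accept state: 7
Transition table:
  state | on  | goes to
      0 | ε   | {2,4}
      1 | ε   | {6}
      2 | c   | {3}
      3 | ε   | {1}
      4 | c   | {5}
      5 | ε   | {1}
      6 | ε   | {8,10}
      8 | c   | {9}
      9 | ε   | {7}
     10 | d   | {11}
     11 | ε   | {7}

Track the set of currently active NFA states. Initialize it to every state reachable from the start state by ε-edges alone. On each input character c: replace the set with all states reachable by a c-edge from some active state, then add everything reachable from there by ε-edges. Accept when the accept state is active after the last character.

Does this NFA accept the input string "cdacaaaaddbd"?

S₀ = ε-closure({0}) = {0,2,4}
'c' @ 1: {1,3,5,6,8,10}
'd' @ 2: {7,11}  ✓accept
'a' @ 3: {}  — state set empty
rest 'caaaaddbd' ignored (set empty)
after full input: {}  (accept=7 not in)

Answer: REJECT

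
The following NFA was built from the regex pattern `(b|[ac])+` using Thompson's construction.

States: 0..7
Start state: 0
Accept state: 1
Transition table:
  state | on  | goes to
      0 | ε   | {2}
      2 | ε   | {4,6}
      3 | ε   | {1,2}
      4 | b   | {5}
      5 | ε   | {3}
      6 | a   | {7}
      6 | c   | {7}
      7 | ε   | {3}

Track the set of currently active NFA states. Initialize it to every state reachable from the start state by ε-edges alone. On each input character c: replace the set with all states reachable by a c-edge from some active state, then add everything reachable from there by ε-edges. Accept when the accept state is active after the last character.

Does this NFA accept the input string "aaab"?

Answer: ACCEPT

Trace:
start: ε-closure({0}) = {0,2,4,6}
'a' @ 1: {1,2,3,4,6,7}  [accepting]
'a' @ 2: {1,2,3,4,6,7}  [accepting]
'a' @ 3: {1,2,3,4,6,7}  [accepting]
'b' @ 4: {1,2,3,4,5,6}  [accepting]
final: {1,2,3,4,5,6}; accept 1 in set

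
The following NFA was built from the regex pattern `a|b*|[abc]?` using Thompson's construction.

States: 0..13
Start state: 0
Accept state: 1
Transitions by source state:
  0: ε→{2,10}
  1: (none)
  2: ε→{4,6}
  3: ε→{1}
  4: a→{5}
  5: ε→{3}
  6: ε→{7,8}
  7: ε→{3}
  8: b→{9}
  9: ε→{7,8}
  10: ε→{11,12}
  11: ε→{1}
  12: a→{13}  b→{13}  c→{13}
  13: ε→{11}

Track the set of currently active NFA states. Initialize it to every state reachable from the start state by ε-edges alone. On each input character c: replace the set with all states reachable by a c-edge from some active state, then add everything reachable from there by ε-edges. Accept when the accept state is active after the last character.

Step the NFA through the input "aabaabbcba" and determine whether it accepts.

Answer: REJECT

Derivation:
S₀ = ε-closure({0}) = {0,1,2,3,4,6,7,8,10,11,12}
'a' @ 1: {1,3,5,11,13}  (accept∈set)
'a' @ 2: {}  — dead — no transitions
rest 'baabbcba' ignored (set empty)
end set {} — state 1 not in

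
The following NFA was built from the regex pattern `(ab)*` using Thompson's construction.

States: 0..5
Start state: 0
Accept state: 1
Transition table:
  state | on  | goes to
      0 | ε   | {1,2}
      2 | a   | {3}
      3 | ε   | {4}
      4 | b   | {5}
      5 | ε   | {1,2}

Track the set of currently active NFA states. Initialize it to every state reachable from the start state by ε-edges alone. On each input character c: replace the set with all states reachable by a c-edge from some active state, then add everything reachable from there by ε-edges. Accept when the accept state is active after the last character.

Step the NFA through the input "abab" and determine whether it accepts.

start: ε-closure({0}) = {0,1,2}
'a' @ 1: {3,4}
'b' @ 2: {1,2,5}  (accept∈set)
'a' @ 3: {3,4}
'b' @ 4: {1,2,5}  (accept∈set)
after full input: {1,2,5}  (accept=1 in)

Answer: ACCEPT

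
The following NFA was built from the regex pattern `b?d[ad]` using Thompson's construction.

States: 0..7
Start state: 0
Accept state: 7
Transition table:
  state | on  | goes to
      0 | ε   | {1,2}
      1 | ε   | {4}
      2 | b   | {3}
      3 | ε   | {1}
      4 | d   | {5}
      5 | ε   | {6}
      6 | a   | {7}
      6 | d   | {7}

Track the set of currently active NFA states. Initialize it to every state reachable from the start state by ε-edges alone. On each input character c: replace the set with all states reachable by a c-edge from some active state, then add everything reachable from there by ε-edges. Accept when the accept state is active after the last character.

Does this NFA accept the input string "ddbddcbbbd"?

S₀ = ε-closure({0}) = {0,1,2,4}
'd' @ 1: {5,6}
'd' @ 2: {7}  (accept∈set)
'b' @ 3: {}  — dead — no transitions
rest 'ddcbbbd' ignored (set empty)
final: {}; accept 7 not in set

Answer: REJECT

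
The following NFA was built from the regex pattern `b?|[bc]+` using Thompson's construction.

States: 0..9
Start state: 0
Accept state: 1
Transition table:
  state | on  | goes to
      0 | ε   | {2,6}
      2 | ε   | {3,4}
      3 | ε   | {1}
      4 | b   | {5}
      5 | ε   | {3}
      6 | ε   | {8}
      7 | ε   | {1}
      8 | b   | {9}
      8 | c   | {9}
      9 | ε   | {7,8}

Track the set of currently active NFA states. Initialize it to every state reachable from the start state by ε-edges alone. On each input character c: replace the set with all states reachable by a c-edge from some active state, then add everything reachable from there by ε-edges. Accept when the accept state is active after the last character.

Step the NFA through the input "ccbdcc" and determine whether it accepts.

Answer: REJECT

Steps:
initial (ε-close {0}): {0,1,2,3,4,6,8}
'c' @ 1: {1,7,8,9}  (accept∈set)
'c' @ 2: {1,7,8,9}  (accept∈set)
'b' @ 3: {1,7,8,9}  (accept∈set)
'd' @ 4: {}  — state set empty
rest 'cc' ignored (set empty)
end set {} — state 1 not in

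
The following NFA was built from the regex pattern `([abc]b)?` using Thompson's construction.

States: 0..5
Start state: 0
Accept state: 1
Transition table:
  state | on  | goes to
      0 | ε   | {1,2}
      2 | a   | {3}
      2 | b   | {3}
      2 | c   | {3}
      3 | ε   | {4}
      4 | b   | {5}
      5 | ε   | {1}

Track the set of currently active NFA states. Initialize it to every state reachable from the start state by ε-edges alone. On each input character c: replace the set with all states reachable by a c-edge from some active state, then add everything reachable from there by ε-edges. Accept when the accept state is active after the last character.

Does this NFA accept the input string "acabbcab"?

start: ε-closure({0}) = {0,1,2}
'a' @ 1: {3,4}
'c' @ 2: {}  — no active states
rest 'abbcab' ignored (set empty)
final: {}; accept 1 not in set

Answer: REJECT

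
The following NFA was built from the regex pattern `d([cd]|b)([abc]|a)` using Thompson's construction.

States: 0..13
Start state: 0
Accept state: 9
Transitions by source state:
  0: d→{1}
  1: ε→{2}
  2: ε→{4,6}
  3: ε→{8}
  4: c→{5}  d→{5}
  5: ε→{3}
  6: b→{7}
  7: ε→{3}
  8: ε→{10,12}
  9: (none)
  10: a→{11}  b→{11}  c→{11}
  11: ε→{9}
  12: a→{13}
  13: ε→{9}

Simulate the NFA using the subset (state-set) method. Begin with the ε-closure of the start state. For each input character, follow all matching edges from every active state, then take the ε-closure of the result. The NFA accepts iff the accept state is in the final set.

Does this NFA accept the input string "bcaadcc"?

Answer: REJECT

Derivation:
initial (ε-close {0}): {0}
'b' @ 1: {}  — no active states
rest 'caadcc' ignored (set empty)
end set {} — state 9 not in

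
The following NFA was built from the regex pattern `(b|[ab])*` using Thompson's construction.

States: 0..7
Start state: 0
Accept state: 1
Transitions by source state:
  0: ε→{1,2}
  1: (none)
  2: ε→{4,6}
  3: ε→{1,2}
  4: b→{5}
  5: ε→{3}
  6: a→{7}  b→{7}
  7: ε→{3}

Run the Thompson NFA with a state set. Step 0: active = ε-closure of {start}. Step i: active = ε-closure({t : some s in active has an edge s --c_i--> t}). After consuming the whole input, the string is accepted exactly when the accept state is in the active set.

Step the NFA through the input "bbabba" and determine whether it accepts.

Answer: ACCEPT

Steps:
initial (ε-close {0}): {0,1,2,4,6}
'b' @ 1: {1,2,3,4,5,6,7}  (accept∈set)
'b' @ 2: {1,2,3,4,5,6,7}  (accept∈set)
'a' @ 3: {1,2,3,4,6,7}  (accept∈set)
'b' @ 4: {1,2,3,4,5,6,7}  (accept∈set)
'b' @ 5: {1,2,3,4,5,6,7}  (accept∈set)
'a' @ 6: {1,2,3,4,6,7}  (accept∈set)
after full input: {1,2,3,4,6,7}  (accept=1 in)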